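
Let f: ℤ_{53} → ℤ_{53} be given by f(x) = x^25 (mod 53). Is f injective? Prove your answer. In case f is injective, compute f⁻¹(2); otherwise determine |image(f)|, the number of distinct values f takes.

26

Since 53 is prime, the nonzero elements of ℤ_{53} form a cyclic group of order 52.
As gcd(25, 52) = 1, raising to the 25th power is a bijection on this group: if x_1^25 ≡ x_2^25 then (x_1x_2^{−1})^25 = 1, and the only element of order dividing gcd(25, 52) = 1 is 1, so x_1 = x_2.
With f(0) = 0 this makes f injective on all of ℤ_{53}, hence bijective (finite equal-size domain and codomain). In particular f is injective.
Since f is injective, we find the preimage of 2. The inverse of x ↦ x^25 on (ℤ_{53})^× is x ↦ x^25, because 25·25 = 625 = 12·52 + 1 ≡ 1 (mod 52) and x^{52} = 1 for x ≠ 0 (Fermat). So f⁻¹(2) = 2^25 mod 53.
Repeated squaring mod 53: 2^1 ≡ 2, 2^2 ≡ 2² = 4, 2^4 ≡ 4² = 16, 2^8 ≡ 16² = 256 ≡ 44, 2^16 ≡ 44² = 1936 ≡ 28. Since 25 = 16 + 8 + 1, 2^25 ≡ 28·44·2: 28·44 = 1232 ≡ 13, then 13·2 = 26. So 2^25 ≡ 26 (mod 53).
Hence f⁻¹(2) = 26.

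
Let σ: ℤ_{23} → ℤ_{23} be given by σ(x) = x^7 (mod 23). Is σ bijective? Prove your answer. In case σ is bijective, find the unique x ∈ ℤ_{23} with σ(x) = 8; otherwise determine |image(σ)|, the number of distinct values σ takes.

4

Since 23 is prime, the nonzero elements of ℤ_{23} form a cyclic group of order 22.
As gcd(7, 22) = 1, raising to the 7th power is a bijection on this group: if u^7 ≡ v^7 then (uv^{−1})^7 = 1, and the only element of order dividing gcd(7, 22) = 1 is 1, so u = v.
With σ(0) = 0 this makes σ injective on all of ℤ_{23}, hence bijective (finite equal-size domain and codomain). In particular σ is bijective.
Since σ is bijective, we find the preimage of 8. The inverse of x ↦ x^7 on (ℤ_{23})^× is x ↦ x^19, because 7·19 = 133 = 6·22 + 1 ≡ 1 (mod 22) and x^{22} = 1 for x ≠ 0 (Fermat). So σ⁻¹(8) = 8^19 mod 23.
Repeated squaring mod 23: 8^1 ≡ 8, 8^2 ≡ 8² = 64 ≡ 18, 8^4 ≡ 18² = 324 ≡ 2, 8^8 ≡ 2² = 4, 8^16 ≡ 4² = 16. Since 19 = 16 + 2 + 1, 8^19 ≡ 16·18·8: 16·18 = 288 ≡ 12, then 12·8 = 96 ≡ 4. So 8^19 ≡ 4 (mod 23).
Hence σ⁻¹(8) = 4.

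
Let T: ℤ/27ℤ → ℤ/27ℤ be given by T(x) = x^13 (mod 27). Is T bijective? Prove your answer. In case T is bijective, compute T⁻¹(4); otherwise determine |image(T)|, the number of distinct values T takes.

19

T(0) = 0^13 = 0.
T(3): Repeated squaring mod 27: 3^1 ≡ 3, 3^2 ≡ 3² = 9, 3^4 ≡ 9² = 81 ≡ 0, 3^8 ≡ 0² = 0. Since 13 = 8 + 4 + 1, 3^13 ≡ 0·0·3: 0·0 = 0, then 0·3 = 0. So 3^13 ≡ 0 (mod 27).
So T(0) = T(3) = 0 while 0 ≠ 3, so T is not injective, hence not bijective.
Since T is not bijective, we determine |image(T)|. Computing x^13 mod 27 for each x (by repeated squaring, reducing mod 27 at every step), the values T(0), T(1), …, T(26) are: 0, 1, 11, 0, 13, 23, 0, 25, 8, 0, 10, 20, 0, 22, 5, 0, 7, 17, 0, 19, 2, 0, 4, 14, 0, 16, 26.
The distinct values are {0, 1, 2, 4, 5, 7, 8, 10, 11, 13, 14, 16, 17, 19, 20, 22, 23, 25, 26}; there are 19 of them.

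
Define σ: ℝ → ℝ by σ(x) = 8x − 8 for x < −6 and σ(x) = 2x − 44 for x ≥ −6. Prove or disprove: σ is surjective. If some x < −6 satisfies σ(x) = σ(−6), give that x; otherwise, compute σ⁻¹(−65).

Both pieces are strictly increasing (slopes 8 and 2), so each is injective on its own interval.
The left piece maps (−∞, −6) onto (−∞, −56); the right piece maps [−6, ∞) onto [−56, ∞).
These images together cover ℝ, so σ is surjective.
Because the two images are disjoint, no x < −6 has σ(x) = σ(−6), so we compute σ⁻¹(−65): −65 lies in (−∞, −56), so solve 8x − 8 = −65: x = (−65 + 8)/8 = −57/8.

-57/8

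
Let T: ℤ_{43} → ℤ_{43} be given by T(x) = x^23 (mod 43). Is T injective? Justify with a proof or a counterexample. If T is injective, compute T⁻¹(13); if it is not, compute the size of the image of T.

Since 43 is prime, the nonzero elements of ℤ_{43} form a cyclic group of order 42.
As gcd(23, 42) = 1, raising to the 23rd power is a bijection on this group: if a^23 ≡ b^23 then (ab^{−1})^23 = 1, and the only element of order dividing gcd(23, 42) = 1 is 1, so a = b.
With T(0) = 0 this makes T injective on all of ℤ_{43}, hence bijective (finite equal-size domain and codomain). In particular T is injective.
Since T is injective, we find the preimage of 13. The inverse of x ↦ x^23 on (ℤ_{43})^× is x ↦ x^11, because 23·11 = 253 = 6·42 + 1 ≡ 1 (mod 42) and x^{42} = 1 for x ≠ 0 (Fermat). So T⁻¹(13) = 13^11 mod 43.
Repeated squaring mod 43: 13^1 ≡ 13, 13^2 ≡ 13² = 169 ≡ 40, 13^4 ≡ 40² = 1600 ≡ 9, 13^8 ≡ 9² = 81 ≡ 38. Since 11 = 8 + 2 + 1, 13^11 ≡ 38·40·13: 38·40 = 1520 ≡ 15, then 15·13 = 195 ≡ 23. So 13^11 ≡ 23 (mod 43).
Hence T⁻¹(13) = 23.

23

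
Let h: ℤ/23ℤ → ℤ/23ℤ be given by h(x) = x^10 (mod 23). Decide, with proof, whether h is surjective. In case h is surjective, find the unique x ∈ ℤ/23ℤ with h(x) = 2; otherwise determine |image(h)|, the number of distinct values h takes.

12

h(11): Repeated squaring mod 23: 11^1 ≡ 11, 11^2 ≡ 11² = 121 ≡ 6, 11^4 ≡ 6² = 36 ≡ 13, 11^8 ≡ 13² = 169 ≡ 8. Since 10 = 8 + 2, 11^10 ≡ 8·6: 8·6 = 48 ≡ 2. So 11^10 ≡ 2 (mod 23).
h(12): Repeated squaring mod 23: 12^1 ≡ 12, 12^2 ≡ 12² = 144 ≡ 6, 12^4 ≡ 6² = 36 ≡ 13, 12^8 ≡ 13² = 169 ≡ 8. Since 10 = 8 + 2, 12^10 ≡ 8·6: 8·6 = 48 ≡ 2. So 12^10 ≡ 2 (mod 23).
So h(11) = h(12) = 2 while 11 ≠ 12, therefore h is not injective.
A non-injective map from the 23-element set ℤ/23ℤ to itself takes at most 22 distinct values, so it cannot be surjective. Therefore h is not surjective.
Since h is not surjective, we determine |image(h)|. Computing x^10 mod 23 for each x (by repeated squaring, reducing mod 23 at every step), the values h(0), h(1), …, h(22) are: 0, 1, 12, 8, 6, 9, 4, 13, 3, 18, 16, 2, 2, 16, 18, 3, 13, 4, 9, 6, 8, 12, 1.
The distinct values are {0, 1, 2, 3, 4, 6, 8, 9, 12, 13, 16, 18}; there are 12 of them.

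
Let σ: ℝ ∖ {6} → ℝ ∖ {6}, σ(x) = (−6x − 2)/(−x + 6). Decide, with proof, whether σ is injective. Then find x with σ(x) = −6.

17/6

Suppose σ(x_1) = σ(x_2). Cross-multiplying: (−6x_1 − 2)(−x_2 + 6) = (−6x_2 − 2)(−x_1 + 6).
Expanding both sides and cancelling the symmetric terms leaves −38·(x_1 − x_2) = 0. Since −38 ≠ 0, x_1 = x_2. So σ is injective.
Solving σ(x) = −6: cross-multiplying gives −6x − 2 = −6(−x + 6), which rearranges to −12x = −34, so x = 17/6.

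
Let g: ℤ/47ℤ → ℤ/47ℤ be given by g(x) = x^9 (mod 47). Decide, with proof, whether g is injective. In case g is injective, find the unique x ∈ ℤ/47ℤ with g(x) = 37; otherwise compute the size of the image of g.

3

Since 47 is prime, the nonzero elements of ℤ/47ℤ form a cyclic group of order 46.
As gcd(9, 46) = 1, raising to the 9th power is a bijection on this group: if x_1^9 ≡ x_2^9 then (x_1x_2^{−1})^9 = 1, and the only element of order dividing gcd(9, 46) = 1 is 1, so x_1 = x_2.
With g(0) = 0 this makes g injective on all of ℤ/47ℤ, hence bijective (finite equal-size domain and codomain). In particular g is injective.
Since g is injective, we find the preimage of 37. The inverse of x ↦ x^9 on (ℤ/47ℤ)^× is x ↦ x^41, because 9·41 = 369 = 8·46 + 1 ≡ 1 (mod 46) and x^{46} = 1 for x ≠ 0 (Fermat). So g⁻¹(37) = 37^41 mod 47.
Repeated squaring mod 47: 37^1 ≡ 37, 37^2 ≡ 37² = 1369 ≡ 6, 37^4 ≡ 6² = 36, 37^8 ≡ 36² = 1296 ≡ 27, 37^16 ≡ 27² = 729 ≡ 24, 37^32 ≡ 24² = 576 ≡ 12. Since 41 = 32 + 8 + 1, 37^41 ≡ 12·27·37: 12·27 = 324 ≡ 42, then 42·37 = 1554 ≡ 3. So 37^41 ≡ 3 (mod 47).
Hence g⁻¹(37) = 3.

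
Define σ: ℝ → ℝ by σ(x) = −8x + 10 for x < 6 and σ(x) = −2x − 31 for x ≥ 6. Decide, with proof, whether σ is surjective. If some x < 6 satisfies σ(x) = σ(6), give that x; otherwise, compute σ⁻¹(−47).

8

Both pieces are strictly decreasing (slopes −8 and −2), so each is injective on its own interval.
The left piece maps (−∞, 6) onto (−38, ∞); the right piece maps [6, ∞) onto (−∞, −43].
The union (−38, ∞) ∪ (−∞, −43] omits the interval between −38 and −43; in particular −38 has no preimage. So σ is not surjective.
Because the two images are disjoint, no x < 6 has σ(x) = σ(6), so we compute σ⁻¹(−47): −47 lies in (−∞, −43], so solve −2x − 31 = −47: x = (−47 + 31)/(−2) = 8.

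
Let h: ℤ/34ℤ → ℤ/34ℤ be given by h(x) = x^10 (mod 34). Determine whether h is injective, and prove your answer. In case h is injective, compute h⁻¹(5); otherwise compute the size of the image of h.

h(16): Repeated squaring mod 34: 16^1 ≡ 16, 16^2 ≡ 16² = 256 ≡ 18, 16^4 ≡ 18² = 324 ≡ 18, 16^8 ≡ 18² = 324 ≡ 18. Since 10 = 8 + 2, 16^10 ≡ 18·18: 18·18 = 324 ≡ 18. So 16^10 ≡ 18 (mod 34).
h(18): Repeated squaring mod 34: 18^1 ≡ 18, 18^2 ≡ 18² = 324 ≡ 18, 18^4 ≡ 18² = 324 ≡ 18, 18^8 ≡ 18² = 324 ≡ 18. Since 10 = 8 + 2, 18^10 ≡ 18·18: 18·18 = 324 ≡ 18. So 18^10 ≡ 18 (mod 34).
So h(16) = h(18) = 18 while 16 ≠ 18, therefore h is not injective.
Since h is not injective, we determine |image(h)|. Computing x^10 mod 34 for each x (by repeated squaring, reducing mod 34 at every step), the values h(0), h(1), …, h(33) are: 0, 1, 4, 25, 16, 9, 32, 19, 30, 13, 2, 15, 26, 33, 8, 21, 18, 17, 18, 21, 8, 33, 26, 15, 2, 13, 30, 19, 32, 9, 16, 25, 4, 1.
The distinct values are {0, 1, 2, 4, 8, 9, 13, 15, 16, 17, 18, 19, 21, 25, 26, 30, 32, 33}; there are 18 of them.

18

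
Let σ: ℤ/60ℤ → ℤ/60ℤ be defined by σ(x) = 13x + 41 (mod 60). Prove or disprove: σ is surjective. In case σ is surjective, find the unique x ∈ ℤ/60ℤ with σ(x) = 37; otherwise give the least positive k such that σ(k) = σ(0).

Since gcd(13, 60) = 1, 13 is invertible modulo 60. Euclid's algorithm: 60 = 4·13 + 8, 13 = 1·8 + 5, 8 = 1·5 + 3, 5 = 1·3 + 2, 3 = 1·2 + 1; back-substituting gives 1 = 37·13 − 8·60, so 13⁻¹ ≡ 37 (mod 60).
For any y ∈ ℤ/60ℤ, x = 37(y − 41) mod 60 satisfies σ(x) = 13·37(y − 41) + 41 ≡ y (since 13·37 ≡ 1 mod 60). So every y has a preimage.
Thus σ is surjective.
Since σ is surjective, we find σ⁻¹(37): we need 13x ≡ 37 − 41 ≡ 56 (mod 60). Using 13⁻¹ = 37: x ≡ 37·56 = 2072 = 34·60 + 32, so x = 32.
Check: σ(32) = 13·32 + 41 = 457 = 7·60 + 37 ≡ 37 (mod 60).

32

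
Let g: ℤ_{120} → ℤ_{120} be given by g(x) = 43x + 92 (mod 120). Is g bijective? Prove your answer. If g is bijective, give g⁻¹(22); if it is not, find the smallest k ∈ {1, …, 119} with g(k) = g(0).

If g(u) = g(v), then 43u ≡ 43v (mod 120). Because gcd(43, 120) = 1, we may cancel 43 to get u ≡ v (mod 120).
We now compute 43⁻¹ mod 120 explicitly. Euclid's algorithm: 120 = 2·43 + 34, 43 = 1·34 + 9, 34 = 3·9 + 7, 9 = 1·7 + 2, 7 = 3·2 + 1; back-substituting gives 1 = 67·43 − 24·120, so 43⁻¹ ≡ 67 (mod 120).
Then y ↦ 67(y − 92) is a two-sided inverse to g, so every y ∈ ℤ_{120} has a preimage.
Thus g is bijective.
Since g is bijective, we find g⁻¹(22): we need 43x ≡ 22 − 92 ≡ 50 (mod 120). Using 43⁻¹ = 67: x ≡ 67·50 = 3350 = 27·120 + 110, so x = 110.
Check: g(110) = 43·110 + 92 = 4822 = 40·120 + 22 ≡ 22 (mod 120).

110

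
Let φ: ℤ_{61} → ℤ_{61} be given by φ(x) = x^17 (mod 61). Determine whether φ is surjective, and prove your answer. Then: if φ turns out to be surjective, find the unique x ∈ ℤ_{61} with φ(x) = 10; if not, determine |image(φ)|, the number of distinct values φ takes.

54

Since 61 is prime, the nonzero elements of ℤ_{61} form a cyclic group of order 60.
As gcd(17, 60) = 1, raising to the 17th power is a bijection on this group: if x_1^17 ≡ x_2^17 then (x_1x_2^{−1})^17 = 1, and the only element of order dividing gcd(17, 60) = 1 is 1, so x_1 = x_2.
With φ(0) = 0 this makes φ injective on all of ℤ_{61}, hence bijective (finite equal-size domain and codomain). In particular φ is surjective.
Since φ is surjective, we find the preimage of 10. The inverse of x ↦ x^17 on (ℤ_{61})^× is x ↦ x^53, because 17·53 = 901 = 15·60 + 1 ≡ 1 (mod 60) and x^{60} = 1 for x ≠ 0 (Fermat). So φ⁻¹(10) = 10^53 mod 61.
Repeated squaring mod 61: 10^1 ≡ 10, 10^2 ≡ 10² = 100 ≡ 39, 10^4 ≡ 39² = 1521 ≡ 57, 10^8 ≡ 57² = 3249 ≡ 16, 10^16 ≡ 16² = 256 ≡ 12, 10^32 ≡ 12² = 144 ≡ 22. Since 53 = 32 + 16 + 4 + 1, 10^53 ≡ 22·12·57·10: 22·12 = 264 ≡ 20, then 20·57 = 1140 ≡ 42, then 42·10 = 420 ≡ 54. So 10^53 ≡ 54 (mod 61).
Hence φ⁻¹(10) = 54.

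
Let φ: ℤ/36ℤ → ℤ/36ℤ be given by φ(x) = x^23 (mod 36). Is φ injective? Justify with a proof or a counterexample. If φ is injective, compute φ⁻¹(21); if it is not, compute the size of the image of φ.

21

φ(0) = 0^23 = 0.
φ(6): Repeated squaring mod 36: 6^1 ≡ 6, 6^2 ≡ 6² = 36 ≡ 0, 6^4 ≡ 0² = 0, 6^8 ≡ 0² = 0, 6^16 ≡ 0² = 0. Since 23 = 16 + 4 + 2 + 1, 6^23 ≡ 0·0·0·6: 0·0 = 0, then 0·0 = 0, then 0·6 = 0. So 6^23 ≡ 0 (mod 36).
So φ(0) = φ(6) = 0 while 0 ≠ 6, thus φ is not injective.
Since φ is not injective, we determine |image(φ)|. Computing x^23 mod 36 for each x (by repeated squaring, reducing mod 36 at every step), the values φ(0), φ(1), …, φ(35) are: 0, 1, 32, 27, 16, 29, 0, 31, 8, 9, 28, 23, 0, 25, 20, 27, 4, 17, 0, 19, 32, 9, 16, 11, 0, 13, 8, 27, 28, 5, 0, 7, 20, 9, 4, 35.
The distinct values are {0, 1, 4, 5, 7, 8, 9, 11, 13, 16, 17, 19, 20, 23, 25, 27, 28, 29, 31, 32, 35}; there are 21 of them.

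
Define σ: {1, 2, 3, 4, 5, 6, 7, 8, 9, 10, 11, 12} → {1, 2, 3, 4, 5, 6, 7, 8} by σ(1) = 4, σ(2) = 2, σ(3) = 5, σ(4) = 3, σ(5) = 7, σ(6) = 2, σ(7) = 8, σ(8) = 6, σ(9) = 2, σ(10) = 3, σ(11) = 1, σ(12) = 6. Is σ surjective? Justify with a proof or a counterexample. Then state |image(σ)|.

8

Every element of the codomain has a preimage: 1 = σ(11), 2 = σ(2), 3 = σ(4), 4 = σ(1), 5 = σ(3), 6 = σ(8), 7 = σ(5), 8 = σ(7).
So σ is surjective.
The image of σ is {1, 2, 3, 4, 5, 6, 7, 8}, which has 8 elements.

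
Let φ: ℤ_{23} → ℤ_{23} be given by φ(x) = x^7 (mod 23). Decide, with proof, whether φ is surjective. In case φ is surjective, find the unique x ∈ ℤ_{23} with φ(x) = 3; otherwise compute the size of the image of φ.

Since 23 is prime, the nonzero elements of ℤ_{23} form a cyclic group of order 22.
As gcd(7, 22) = 1, raising to the 7th power is a bijection on this group: if x_1^7 ≡ x_2^7 then (x_1x_2^{−1})^7 = 1, and the only element of order dividing gcd(7, 22) = 1 is 1, so x_1 = x_2.
With φ(0) = 0 this makes φ injective on all of ℤ_{23}, hence bijective (finite equal-size domain and codomain). In particular φ is surjective.
Since φ is surjective, we find the preimage of 3. The inverse of x ↦ x^7 on (ℤ_{23})^× is x ↦ x^19, because 7·19 = 133 = 6·22 + 1 ≡ 1 (mod 22) and x^{22} = 1 for x ≠ 0 (Fermat). So φ⁻¹(3) = 3^19 mod 23.
Repeated squaring mod 23: 3^1 ≡ 3, 3^2 ≡ 3² = 9, 3^4 ≡ 9² = 81 ≡ 12, 3^8 ≡ 12² = 144 ≡ 6, 3^16 ≡ 6² = 36 ≡ 13. Since 19 = 16 + 2 + 1, 3^19 ≡ 13·9·3: 13·9 = 117 ≡ 2, then 2·3 = 6. So 3^19 ≡ 6 (mod 23).
Hence φ⁻¹(3) = 6.

6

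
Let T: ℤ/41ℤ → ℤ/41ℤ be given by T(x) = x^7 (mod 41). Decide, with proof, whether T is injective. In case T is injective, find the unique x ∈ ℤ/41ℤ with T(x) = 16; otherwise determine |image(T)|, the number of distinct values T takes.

37

Since 41 is prime, the nonzero elements of ℤ/41ℤ form a cyclic group of order 40.
As gcd(7, 40) = 1, raising to the 7th power is a bijection on this group: if s^7 ≡ t^7 then (st^{−1})^7 = 1, and the only element of order dividing gcd(7, 40) = 1 is 1, so s = t.
With T(0) = 0 this makes T injective on all of ℤ/41ℤ, hence bijective (finite equal-size domain and codomain). In particular T is injective.
Since T is injective, we find the preimage of 16. The inverse of x ↦ x^7 on (ℤ/41ℤ)^× is x ↦ x^23, because 7·23 = 161 = 4·40 + 1 ≡ 1 (mod 40) and x^{40} = 1 for x ≠ 0 (Fermat). So T⁻¹(16) = 16^23 mod 41.
Repeated squaring mod 41: 16^1 ≡ 16, 16^2 ≡ 16² = 256 ≡ 10, 16^4 ≡ 10² = 100 ≡ 18, 16^8 ≡ 18² = 324 ≡ 37, 16^16 ≡ 37² = 1369 ≡ 16. Since 23 = 16 + 4 + 2 + 1, 16^23 ≡ 16·18·10·16: 16·18 = 288 ≡ 1, then 1·10 = 10, then 10·16 = 160 ≡ 37. So 16^23 ≡ 37 (mod 41).
Hence T⁻¹(16) = 37.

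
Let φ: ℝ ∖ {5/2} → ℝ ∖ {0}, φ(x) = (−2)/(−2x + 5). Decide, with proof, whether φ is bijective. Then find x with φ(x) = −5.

23/10

Suppose φ(u) = φ(v). Cross-multiplying: (−2)(−2v + 5) = (−2)(−2u + 5).
Expanding both sides and cancelling the symmetric terms leaves −4·(u − v) = 0. Since −4 ≠ 0, u = v. Hence φ is injective.
For any y ≠ 0, solving y(−2x + 5) = −2 for x gives a well-defined x ≠ 5/2. So φ is surjective.
So φ is bijective.
Solving φ(x) = −5: cross-multiplying gives −2 = −5(−2x + 5), which rearranges to −10x = −23, so x = 23/10.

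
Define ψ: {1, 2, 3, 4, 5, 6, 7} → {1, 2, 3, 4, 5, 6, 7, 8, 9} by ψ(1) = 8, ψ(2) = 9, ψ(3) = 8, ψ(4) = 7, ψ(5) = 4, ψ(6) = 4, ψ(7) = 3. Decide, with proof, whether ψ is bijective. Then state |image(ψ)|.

5

ψ(1) = 8 = ψ(3) with 1 ≠ 3, so ψ is not injective, hence not bijective.
The image of ψ is {3, 4, 7, 8, 9}, which has 5 elements.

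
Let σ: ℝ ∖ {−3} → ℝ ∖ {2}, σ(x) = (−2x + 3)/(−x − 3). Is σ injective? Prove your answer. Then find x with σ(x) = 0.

Suppose σ(x_1) = σ(x_2). Cross-multiplying: (−2x_1 + 3)(−x_2 − 3) = (−2x_2 + 3)(−x_1 − 3).
Expanding both sides and cancelling the symmetric terms leaves 9·(x_1 − x_2) = 0. Since 9 ≠ 0, x_1 = x_2. Therefore σ is injective.
Solving σ(x) = 0: cross-multiplying gives −2x + 3 = 0(−x − 3), which rearranges to −2x = −3, so x = 3/2.

3/2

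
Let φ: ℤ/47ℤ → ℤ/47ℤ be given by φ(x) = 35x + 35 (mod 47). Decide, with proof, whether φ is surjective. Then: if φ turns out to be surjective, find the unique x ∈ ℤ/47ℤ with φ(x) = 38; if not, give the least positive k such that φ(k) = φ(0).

35

Recall that surjectivity means every element of the codomain has a preimage under φ.
Since gcd(35, 47) = 1, 35 is invertible modulo 47. Euclid's algorithm: 47 = 1·35 + 12, 35 = 2·12 + 11, 12 = 1·11 + 1; back-substituting gives 1 = 43·35 − 32·47, so 35⁻¹ ≡ 43 (mod 47).
For any y ∈ ℤ/47ℤ, x = 43(y − 35) mod 47 satisfies φ(x) = 35·43(y − 35) + 35 ≡ y (since 35·43 ≡ 1 mod 47). So every y has a preimage.
Therefore φ is surjective.
Since φ is surjective, we compute φ⁻¹(38): solve 35x + 35 ≡ 38 (mod 47), i.e. 35x ≡ 3 (mod 47).
Multiplying by 35⁻¹ = 43 gives x ≡ 43·3 = 129 = 2·47 + 35 ≡ 35 (mod 47).
Check: φ(35) = 35·35 + 35 = 1260 = 26·47 + 38 ≡ 38 (mod 47).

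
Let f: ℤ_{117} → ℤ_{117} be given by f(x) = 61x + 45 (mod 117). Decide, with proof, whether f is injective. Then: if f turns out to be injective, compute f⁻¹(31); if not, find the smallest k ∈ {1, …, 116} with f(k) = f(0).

Suppose f(a) = f(b) in ℤ_{117}. Then 61a + 45 ≡ 61b + 45 (mod 117), therefore 61(a − b) ≡ 0 (mod 117).
Since gcd(61, 117) = 1, 61 is invertible modulo 117, hence a − b ≡ 0 (mod 117), i.e. a = b.
Thus f is injective.
We now compute 61⁻¹ mod 117 explicitly. Euclid's algorithm: 117 = 1·61 + 56, 61 = 1·56 + 5, 56 = 11·5 + 1; back-substituting gives 1 = 94·61 − 49·117, so 61⁻¹ ≡ 94 (mod 117).
Since f is injective, we find f⁻¹(31): we need 61x ≡ 31 − 45 ≡ 103 (mod 117). Using 61⁻¹ = 94: x ≡ 94·103 = 9682 = 82·117 + 88, so x = 88.
Check: f(88) = 61·88 + 45 = 5413 = 46·117 + 31 ≡ 31 (mod 117).

88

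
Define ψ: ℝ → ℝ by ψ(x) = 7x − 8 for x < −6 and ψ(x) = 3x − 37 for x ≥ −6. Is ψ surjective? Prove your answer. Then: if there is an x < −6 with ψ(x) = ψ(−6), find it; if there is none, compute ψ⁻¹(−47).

-47/7

Both pieces are strictly increasing (slopes 7 and 3), so each is injective on its own interval.
The left piece maps (−∞, −6) onto (−∞, −50); the right piece maps [−6, ∞) onto [−55, ∞).
The union (−∞, −50) ∪ [−55, ∞) covers ℝ, so ψ is surjective.
For the follow-up: the images overlap, so an x < −6 with ψ(x) = ψ(−6) exists. ψ(−6) = −55; solving 7x − 8 = −55 for x < −6 gives x = (−55 + 8)/7 = −47/7.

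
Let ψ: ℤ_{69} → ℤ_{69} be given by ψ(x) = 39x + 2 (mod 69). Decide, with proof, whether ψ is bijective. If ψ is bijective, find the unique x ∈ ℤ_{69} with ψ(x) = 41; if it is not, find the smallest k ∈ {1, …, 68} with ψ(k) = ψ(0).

23

By definition, injectivity means: for all u, v in the domain, ψ(u) = ψ(v) implies u = v.
We have gcd(39, 69) = 3 > 1. Taking u = 0 and v = 23: ψ(0) = 2 and ψ(23) = 39·23 + 2 = 899 ≡ 2 (mod 69).
So ψ(0) = ψ(23) while 0 ≠ 23, therefore ψ is not injective, hence not bijective.
Since ψ is not bijective, we find the least positive k with ψ(k) = ψ(0): this means 39k ≡ 0 (mod 69), i.e. 69 ∣ 39k. Since gcd(39, 69) = 3, dividing through by 3 this holds exactly when 23 ∣ 13k, and as gcd(13, 23) = 1, exactly when 23 ∣ k.
The smallest positive such k is 23.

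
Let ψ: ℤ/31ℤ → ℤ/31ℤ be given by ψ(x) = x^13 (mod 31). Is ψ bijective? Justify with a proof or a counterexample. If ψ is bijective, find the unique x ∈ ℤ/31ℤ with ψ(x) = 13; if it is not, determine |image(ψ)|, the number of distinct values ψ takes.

Since 31 is prime, the nonzero elements of ℤ/31ℤ form a cyclic group of order 30.
As gcd(13, 30) = 1, raising to the 13th power is a bijection on this group: if s^13 ≡ t^13 then (st^{−1})^13 = 1, and the only element of order dividing gcd(13, 30) = 1 is 1, so s = t.
With ψ(0) = 0 this makes ψ injective on all of ℤ/31ℤ, hence bijective (finite equal-size domain and codomain). In particular ψ is bijective.
Since ψ is bijective, we find the preimage of 13. The inverse of x ↦ x^13 on (ℤ/31ℤ)^× is x ↦ x^7, because 13·7 = 91 = 3·30 + 1 ≡ 1 (mod 30) and x^{30} = 1 for x ≠ 0 (Fermat). So ψ⁻¹(13) = 13^7 mod 31.
Repeated squaring mod 31: 13^1 ≡ 13, 13^2 ≡ 13² = 169 ≡ 14, 13^4 ≡ 14² = 196 ≡ 10. Since 7 = 4 + 2 + 1, 13^7 ≡ 10·14·13: 10·14 = 140 ≡ 16, then 16·13 = 208 ≡ 22. So 13^7 ≡ 22 (mod 31).
Hence ψ⁻¹(13) = 22.

22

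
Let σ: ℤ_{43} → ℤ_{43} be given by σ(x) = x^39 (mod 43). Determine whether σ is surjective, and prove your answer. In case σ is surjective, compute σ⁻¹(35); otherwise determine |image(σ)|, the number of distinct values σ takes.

σ(1) = 1^39 = 1.
σ(6): Repeated squaring mod 43: 6^1 ≡ 6, 6^2 ≡ 6² = 36, 6^4 ≡ 36² = 1296 ≡ 6, 6^8 ≡ 6² = 36, 6^16 ≡ 36² = 1296 ≡ 6, 6^32 ≡ 6² = 36. Since 39 = 32 + 4 + 2 + 1, 6^39 ≡ 36·6·36·6: 36·6 = 216 ≡ 1, then 1·36 = 36, then 36·6 = 216 ≡ 1. So 6^39 ≡ 1 (mod 43).
So σ(1) = σ(6) = 1 while 1 ≠ 6, hence σ is not injective.
A non-injective map from the 43-element set ℤ_{43} to itself takes at most 42 distinct values, so it cannot be surjective. Therefore σ is not surjective.
Since σ is not surjective, we determine |image(σ)|. Computing x^39 mod 43 for each x (by repeated squaring, reducing mod 43 at every step), the values σ(0), σ(1), …, σ(42) are: 0, 1, 27, 8, 41, 32, 1, 42, 32, 21, 4, 21, 27, 11, 16, 41, 4, 4, 8, 2, 22, 35, 8, 21, 41, 35, 39, 39, 2, 27, 32, 16, 22, 39, 22, 11, 1, 42, 11, 2, 35, 16, 42.
The distinct values are {0, 1, 2, 4, 8, 11, 16, 21, 22, 27, 32, 35, 39, 41, 42}; there are 15 of them.

15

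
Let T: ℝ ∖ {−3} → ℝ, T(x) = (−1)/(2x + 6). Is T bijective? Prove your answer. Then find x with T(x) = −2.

If T(x) = 0, cross-multiplying gives 2(−1) = 0(2x + 6), which simplifies to −2 = 0 — false.  So 0 has no preimage and T is not surjective.
Therefore T is not bijective.
Solving T(x) = −2: cross-multiplying gives −1 = −2(2x + 6), which rearranges to 4x = −11, so x = −11/4.

-11/4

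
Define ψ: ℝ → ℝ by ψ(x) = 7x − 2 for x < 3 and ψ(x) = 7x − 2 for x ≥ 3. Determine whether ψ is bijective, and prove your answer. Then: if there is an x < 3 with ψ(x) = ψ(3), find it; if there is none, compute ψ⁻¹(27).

Both pieces are strictly increasing (slopes 7 and 7), so each is injective on its own interval.
The left piece maps (−∞, 3) onto (−∞, 19); the right piece maps [3, ∞) onto [19, ∞).
Since 19 = 19, the images partition ℝ: ψ is injective and surjective, hence bijective.
Because the two images are disjoint, no x < 3 has ψ(x) = ψ(3), so we compute ψ⁻¹(27): 27 lies in [19, ∞), so solve 7x − 2 = 27: x = (27 + 2)/7 = 29/7.

29/7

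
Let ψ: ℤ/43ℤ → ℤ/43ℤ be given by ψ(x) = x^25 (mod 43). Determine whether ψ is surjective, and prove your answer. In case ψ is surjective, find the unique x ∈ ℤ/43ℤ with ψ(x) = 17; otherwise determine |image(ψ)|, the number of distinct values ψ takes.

14

Since 43 is prime, the nonzero elements of ℤ/43ℤ form a cyclic group of order 42.
As gcd(25, 42) = 1, raising to the 25th power is a bijection on this group: if u^25 ≡ v^25 then (uv^{−1})^25 = 1, and the only element of order dividing gcd(25, 42) = 1 is 1, so u = v.
With ψ(0) = 0 this makes ψ injective on all of ℤ/43ℤ, hence bijective (finite equal-size domain and codomain). In particular ψ is surjective.
Since ψ is surjective, we find the preimage of 17. The inverse of x ↦ x^25 on (ℤ/43ℤ)^× is x ↦ x^37, because 25·37 = 925 = 22·42 + 1 ≡ 1 (mod 42) and x^{42} = 1 for x ≠ 0 (Fermat). So ψ⁻¹(17) = 17^37 mod 43.
Repeated squaring mod 43: 17^1 ≡ 17, 17^2 ≡ 17² = 289 ≡ 31, 17^4 ≡ 31² = 961 ≡ 15, 17^8 ≡ 15² = 225 ≡ 10, 17^16 ≡ 10² = 100 ≡ 14, 17^32 ≡ 14² = 196 ≡ 24. Since 37 = 32 + 4 + 1, 17^37 ≡ 24·15·17: 24·15 = 360 ≡ 16, then 16·17 = 272 ≡ 14. So 17^37 ≡ 14 (mod 43).
Hence ψ⁻¹(17) = 14.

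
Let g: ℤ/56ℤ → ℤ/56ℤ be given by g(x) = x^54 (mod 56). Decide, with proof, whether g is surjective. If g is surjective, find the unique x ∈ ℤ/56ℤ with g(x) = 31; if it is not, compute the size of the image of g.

g(1) = 1^54 = 1.
g(3): Repeated squaring mod 56: 3^1 ≡ 3, 3^2 ≡ 3² = 9, 3^4 ≡ 9² = 81 ≡ 25, 3^8 ≡ 25² = 625 ≡ 9, 3^16 ≡ 9² = 81 ≡ 25, 3^32 ≡ 25² = 625 ≡ 9. Since 54 = 32 + 16 + 4 + 2, 3^54 ≡ 9·25·25·9: 9·25 = 225 ≡ 1, then 1·25 = 25, then 25·9 = 225 ≡ 1. So 3^54 ≡ 1 (mod 56).
So g(1) = g(3) = 1 while 1 ≠ 3, thus g is not injective.
A non-injective map from the 56-element set ℤ/56ℤ to itself takes at most 55 distinct values, so it cannot be surjective. Thus g is not surjective.
Since g is not surjective, we determine |image(g)|. Computing x^54 mod 56 for each x (by repeated squaring, reducing mod 56 at every step), the values g(0), g(1), …, g(55) are: 0, 1, 8, 1, 8, 1, 8, 49, 8, 1, 8, 1, 8, 1, 0, 1, 8, 1, 8, 1, 8, 49, 8, 1, 8, 1, 8, 1, 0, 1, 8, 1, 8, 1, 8, 49, 8, 1, 8, 1, 8, 1, 0, 1, 8, 1, 8, 1, 8, 49, 8, 1, 8, 1, 8, 1.
The distinct values are {0, 1, 8, 49}; there are 4 of them.

4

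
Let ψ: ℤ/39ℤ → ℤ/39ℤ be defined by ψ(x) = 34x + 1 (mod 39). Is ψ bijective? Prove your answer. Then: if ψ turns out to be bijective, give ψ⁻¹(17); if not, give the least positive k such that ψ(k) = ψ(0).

Recall: injectivity means: for all u, v in the domain, ψ(u) = ψ(v) implies u = v.
Suppose ψ(u) = ψ(v) in ℤ/39ℤ. Then 34u + 1 ≡ 34v + 1 (mod 39), so 34(u − v) ≡ 0 (mod 39).
Since gcd(34, 39) = 1, 34 is invertible modulo 39, thus u − v ≡ 0 (mod 39), i.e. u = v.
We now compute 34⁻¹ mod 39 explicitly. Euclid's algorithm: 39 = 1·34 + 5, 34 = 6·5 + 4, 5 = 1·4 + 1; back-substituting gives 1 = 31·34 − 27·39, so 34⁻¹ ≡ 31 (mod 39).
Then y ↦ 31(y − 1) is a two-sided inverse to ψ, so every y ∈ ℤ/39ℤ has a preimage.
Hence ψ is bijective.
Since ψ is bijective, we compute ψ⁻¹(17): solve 34x + 1 ≡ 17 (mod 39), i.e. 34x ≡ 16 (mod 39).
Multiplying by 34⁻¹ = 31 gives x ≡ 31·16 = 496 = 12·39 + 28 ≡ 28 (mod 39).
Check: ψ(28) = 34·28 + 1 = 953 = 24·39 + 17 ≡ 17 (mod 39).

28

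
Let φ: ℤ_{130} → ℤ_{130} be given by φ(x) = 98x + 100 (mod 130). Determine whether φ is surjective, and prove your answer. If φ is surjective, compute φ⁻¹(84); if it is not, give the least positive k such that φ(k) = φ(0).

65

Recall that φ is surjective if every y in the codomain equals φ(x) for some x in the domain.
Since gcd(98, 130) = 2, we have 98x ≡ 0 (mod 2) for all x, so φ(x) ≡ 0 (mod 2).
But 1 ≢ 0 (mod 2), so 1 ∈ ℤ_{130} has no preimage. Therefore φ is not surjective.
Since φ is not surjective, we find the least positive k with φ(k) = φ(0): this means 98k ≡ 0 (mod 130), i.e. 130 ∣ 98k. Since gcd(98, 130) = 2, dividing through by 2 this holds exactly when 65 ∣ 49k, and as gcd(49, 65) = 1, exactly when 65 ∣ k.
The smallest positive such k is 65.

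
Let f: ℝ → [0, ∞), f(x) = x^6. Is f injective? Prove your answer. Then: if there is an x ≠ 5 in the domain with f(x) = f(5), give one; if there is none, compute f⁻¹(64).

-5

f(5) = 15625 = (−5)^6 = f(−5) (since 6 is even), with 5 ≠ −5. So f is not injective.
For the follow-up, such an x exists: taking x = −5 ∈ ℝ gives f(−5) = 15625 = f(5) with −5 ≠ 5.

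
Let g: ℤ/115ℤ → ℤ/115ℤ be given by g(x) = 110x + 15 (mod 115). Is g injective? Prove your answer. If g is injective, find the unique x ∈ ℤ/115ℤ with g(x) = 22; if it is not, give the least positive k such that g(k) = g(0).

We have gcd(110, 115) = 5 > 1. Taking x_1 = 0 and x_2 = 23: g(0) = 15 and g(23) = 110·23 + 15 = 2545 ≡ 15 (mod 115).
So g(0) = g(23) while 0 ≠ 23, therefore g is not injective.
Since g is not injective, we find the least positive k with g(k) = g(0): this means 110k ≡ 0 (mod 115), i.e. 115 ∣ 110k. Since gcd(110, 115) = 5, dividing through by 5 this holds exactly when 23 ∣ 22k, and as gcd(22, 23) = 1, exactly when 23 ∣ k.
The smallest positive such k is 23.

23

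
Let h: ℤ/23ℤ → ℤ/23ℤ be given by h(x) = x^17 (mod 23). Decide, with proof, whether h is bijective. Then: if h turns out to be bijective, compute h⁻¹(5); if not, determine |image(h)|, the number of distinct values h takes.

21

Since 23 is prime, the nonzero elements of ℤ/23ℤ form a cyclic group of order 22.
As gcd(17, 22) = 1, raising to the 17th power is a bijection on this group: if u^17 ≡ v^17 then (uv^{−1})^17 = 1, and the only element of order dividing gcd(17, 22) = 1 is 1, so u = v.
With h(0) = 0 this makes h injective on all of ℤ/23ℤ, hence bijective (finite equal-size domain and codomain). In particular h is bijective.
Since h is bijective, we find the preimage of 5. The inverse of x ↦ x^17 on (ℤ/23ℤ)^× is x ↦ x^13, because 17·13 = 221 = 10·22 + 1 ≡ 1 (mod 22) and x^{22} = 1 for x ≠ 0 (Fermat). So h⁻¹(5) = 5^13 mod 23.
Repeated squaring mod 23: 5^1 ≡ 5, 5^2 ≡ 5² = 25 ≡ 2, 5^4 ≡ 2² = 4, 5^8 ≡ 4² = 16. Since 13 = 8 + 4 + 1, 5^13 ≡ 16·4·5: 16·4 = 64 ≡ 18, then 18·5 = 90 ≡ 21. So 5^13 ≡ 21 (mod 23).
Hence h⁻¹(5) = 21.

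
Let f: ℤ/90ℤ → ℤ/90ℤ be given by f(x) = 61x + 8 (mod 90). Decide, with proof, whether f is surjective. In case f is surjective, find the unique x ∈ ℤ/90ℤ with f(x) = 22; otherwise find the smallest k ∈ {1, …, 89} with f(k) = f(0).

74

Since gcd(61, 90) = 1, 61 is invertible modulo 90. Euclid's algorithm: 90 = 1·61 + 29, 61 = 2·29 + 3, 29 = 9·3 + 2, 3 = 1·2 + 1; back-substituting gives 1 = 31·61 − 21·90, so 61⁻¹ ≡ 31 (mod 90).
For any y ∈ ℤ/90ℤ, x = 31(y − 8) mod 90 satisfies f(x) = 61·31(y − 8) + 8 ≡ y (since 61·31 ≡ 1 mod 90). So every y has a preimage.
Thus f is surjective.
Since f is surjective, we find f⁻¹(22): we need 61x ≡ 22 − 8 ≡ 14 (mod 90). Using 61⁻¹ = 31: x ≡ 31·14 = 434 = 4·90 + 74, so x = 74.
Check: f(74) = 61·74 + 8 = 4522 = 50·90 + 22 ≡ 22 (mod 90).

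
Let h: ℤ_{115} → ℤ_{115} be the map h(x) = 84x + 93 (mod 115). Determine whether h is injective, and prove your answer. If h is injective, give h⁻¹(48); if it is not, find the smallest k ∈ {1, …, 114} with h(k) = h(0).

20

If h(x_1) = h(x_2), then 84x_1 ≡ 84x_2 (mod 115). Because gcd(84, 115) = 1, we may cancel 84 to get x_1 ≡ x_2 (mod 115).
Hence h is injective.
We now compute 84⁻¹ mod 115 explicitly. Euclid's algorithm: 115 = 1·84 + 31, 84 = 2·31 + 22, 31 = 1·22 + 9, 22 = 2·9 + 4, 9 = 2·4 + 1; back-substituting gives 1 = 89·84 − 65·115, so 84⁻¹ ≡ 89 (mod 115).
Since h is injective, we find h⁻¹(48): we need 84x ≡ 48 − 93 ≡ 70 (mod 115). Using 84⁻¹ = 89: x ≡ 89·70 = 6230 = 54·115 + 20, so x = 20.
Check: h(20) = 84·20 + 93 = 1773 = 15·115 + 48 ≡ 48 (mod 115).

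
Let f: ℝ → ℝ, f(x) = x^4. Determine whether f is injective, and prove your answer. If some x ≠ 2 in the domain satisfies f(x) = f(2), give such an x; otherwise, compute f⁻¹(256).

-2

f(2) = 16 = (−2)^4 = f(−2) (since 4 is even), with 2 ≠ −2. So f is not injective.
For the follow-up, such an x exists: taking x = −2 ∈ ℝ gives f(−2) = 16 = f(2) with −2 ≠ 2.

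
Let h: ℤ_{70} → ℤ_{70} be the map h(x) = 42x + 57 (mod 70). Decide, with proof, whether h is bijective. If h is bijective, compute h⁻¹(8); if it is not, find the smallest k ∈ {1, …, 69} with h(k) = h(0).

5

Recall: h is injective when h(a) = h(b) forces a = b.
We have gcd(42, 70) = 14 > 1. Taking a = 0 and b = 5: h(0) = 57 and h(5) = 42·5 + 57 = 267 ≡ 57 (mod 70).
So h(0) = h(5) while 0 ≠ 5, hence h is not injective, hence not bijective.
Since h is not bijective, we find the least positive k with h(k) = h(0): this means 42k ≡ 0 (mod 70), i.e. 70 ∣ 42k. Since gcd(42, 70) = 14, dividing through by 14 this holds exactly when 5 ∣ 3k, and as gcd(3, 5) = 1, exactly when 5 ∣ k.
The smallest positive such k is 5.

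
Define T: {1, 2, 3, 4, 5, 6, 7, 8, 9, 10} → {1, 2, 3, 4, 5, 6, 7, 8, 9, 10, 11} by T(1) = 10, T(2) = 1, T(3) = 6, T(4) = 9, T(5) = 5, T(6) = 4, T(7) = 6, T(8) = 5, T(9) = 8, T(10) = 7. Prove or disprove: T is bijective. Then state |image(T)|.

8

T(3) = 6 = T(7) with 3 ≠ 7, so T is not injective, hence not bijective.
The image of T is {1, 4, 5, 6, 7, 8, 9, 10}, which has 8 elements.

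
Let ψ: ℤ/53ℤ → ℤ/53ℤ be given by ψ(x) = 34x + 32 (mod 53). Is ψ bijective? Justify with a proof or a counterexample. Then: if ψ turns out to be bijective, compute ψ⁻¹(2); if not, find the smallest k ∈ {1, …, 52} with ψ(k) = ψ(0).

49

Suppose ψ(u) = ψ(v) in ℤ/53ℤ. Then 34u + 32 ≡ 34v + 32 (mod 53), thus 34(u − v) ≡ 0 (mod 53).
Since gcd(34, 53) = 1, 34 is invertible modulo 53, therefore u − v ≡ 0 (mod 53), i.e. u = v.
We now compute 34⁻¹ mod 53 explicitly. Euclid's algorithm: 53 = 1·34 + 19, 34 = 1·19 + 15, 19 = 1·15 + 4, 15 = 3·4 + 3, 4 = 1·3 + 1; back-substituting gives 1 = 39·34 − 25·53, so 34⁻¹ ≡ 39 (mod 53).
For any y ∈ ℤ/53ℤ, x = 39(y − 32) mod 53 satisfies ψ(x) = 34·39(y − 32) + 32 ≡ y (since 34·39 ≡ 1 mod 53). So every y has a preimage.
Therefore ψ is bijective.
Since ψ is bijective, we compute ψ⁻¹(2): solve 34x + 32 ≡ 2 (mod 53), i.e. 34x ≡ 23 (mod 53).
Multiplying by 34⁻¹ = 39 gives x ≡ 39·23 = 897 = 16·53 + 49 ≡ 49 (mod 53).
Check: ψ(49) = 34·49 + 32 = 1698 = 32·53 + 2 ≡ 2 (mod 53).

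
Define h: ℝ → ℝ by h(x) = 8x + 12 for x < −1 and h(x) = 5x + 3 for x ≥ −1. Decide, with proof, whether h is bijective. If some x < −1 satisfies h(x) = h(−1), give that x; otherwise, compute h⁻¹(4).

-7/4

Both pieces are strictly increasing (slopes 8 and 5), so each is injective on its own interval.
The left piece maps (−∞, −1) onto (−∞, 4); the right piece maps [−1, ∞) onto [−2, ∞).
These images overlap. In particular h(−1) = −2 (right piece), and solving 8x + 12 = −2 on the left piece gives x = −7/4 < −1.
So h(−7/4) = h(−1) with −7/4 ≠ −1, and h is not injective, hence not bijective. This x = −7/4 is the requested value below −1.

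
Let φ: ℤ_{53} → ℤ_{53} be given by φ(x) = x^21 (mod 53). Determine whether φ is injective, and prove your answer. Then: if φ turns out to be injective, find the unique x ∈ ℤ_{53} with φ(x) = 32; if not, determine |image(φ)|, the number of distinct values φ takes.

Since 53 is prime, the nonzero elements of ℤ_{53} form a cyclic group of order 52.
As gcd(21, 52) = 1, raising to the 21st power is a bijection on this group: if x_1^21 ≡ x_2^21 then (x_1x_2^{−1})^21 = 1, and the only element of order dividing gcd(21, 52) = 1 is 1, so x_1 = x_2.
With φ(0) = 0 this makes φ injective on all of ℤ_{53}, hence bijective (finite equal-size domain and codomain). In particular φ is injective.
Since φ is injective, we find the preimage of 32. The inverse of x ↦ x^21 on (ℤ_{53})^× is x ↦ x^5, because 21·5 = 105 = 2·52 + 1 ≡ 1 (mod 52) and x^{52} = 1 for x ≠ 0 (Fermat). So φ⁻¹(32) = 32^5 mod 53.
Repeated squaring mod 53: 32^1 ≡ 32, 32^2 ≡ 32² = 1024 ≡ 17, 32^4 ≡ 17² = 289 ≡ 24. Since 5 = 4 + 1, 32^5 ≡ 24·32: 24·32 = 768 ≡ 26. So 32^5 ≡ 26 (mod 53).
Hence φ⁻¹(32) = 26.

26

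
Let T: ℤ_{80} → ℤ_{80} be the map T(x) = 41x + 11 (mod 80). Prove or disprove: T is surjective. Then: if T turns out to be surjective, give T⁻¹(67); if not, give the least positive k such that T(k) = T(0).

56

Recall: surjectivity means every element of the codomain has a preimage under T.
Since gcd(41, 80) = 1, 41 is invertible modulo 80. Euclid's algorithm: 80 = 1·41 + 39, 41 = 1·39 + 2, 39 = 19·2 + 1; back-substituting gives 1 = 41·41 − 21·80, so 41⁻¹ ≡ 41 (mod 80).
Then y ↦ 41(y − 11) is a two-sided inverse to T, so every y ∈ ℤ_{80} has a preimage.
Therefore T is surjective.
Since T is surjective, we find T⁻¹(67): we need 41x ≡ 67 − 11 ≡ 56 (mod 80). Using 41⁻¹ = 41: x ≡ 41·56 = 2296 = 28·80 + 56, so x = 56.
Check: T(56) = 41·56 + 11 = 2307 = 28·80 + 67 ≡ 67 (mod 80).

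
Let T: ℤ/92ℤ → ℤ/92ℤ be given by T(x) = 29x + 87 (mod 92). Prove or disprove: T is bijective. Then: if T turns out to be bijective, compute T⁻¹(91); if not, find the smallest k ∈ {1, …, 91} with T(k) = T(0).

16

By definition, T is injective if T(s) = T(t) implies s = t.
If T(s) = T(t), then 29s ≡ 29t (mod 92). Because gcd(29, 92) = 1, we may cancel 29 to get s ≡ t (mod 92).
We now compute 29⁻¹ mod 92 explicitly. Euclid's algorithm: 92 = 3·29 + 5, 29 = 5·5 + 4, 5 = 1·4 + 1; back-substituting gives 1 = 73·29 − 23·92, so 29⁻¹ ≡ 73 (mod 92).
Then y ↦ 73(y − 87) is a two-sided inverse to T, so every y ∈ ℤ/92ℤ has a preimage.
So T is bijective.
Since T is bijective, we find T⁻¹(91): we need 29x ≡ 91 − 87 ≡ 4 (mod 92). Using 29⁻¹ = 73: x ≡ 73·4 = 292 = 3·92 + 16, so x = 16.
Check: T(16) = 29·16 + 87 = 551 = 5·92 + 91 ≡ 91 (mod 92).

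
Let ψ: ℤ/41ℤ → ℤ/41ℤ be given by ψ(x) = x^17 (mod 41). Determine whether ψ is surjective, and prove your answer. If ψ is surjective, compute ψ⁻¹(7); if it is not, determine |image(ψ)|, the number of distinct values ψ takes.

Since 41 is prime, the nonzero elements of ℤ/41ℤ form a cyclic group of order 40.
As gcd(17, 40) = 1, raising to the 17th power is a bijection on this group: if a^17 ≡ b^17 then (ab^{−1})^17 = 1, and the only element of order dividing gcd(17, 40) = 1 is 1, so a = b.
With ψ(0) = 0 this makes ψ injective on all of ℤ/41ℤ, hence bijective (finite equal-size domain and codomain). In particular ψ is surjective.
Since ψ is surjective, we find the preimage of 7. The inverse of x ↦ x^17 on (ℤ/41ℤ)^× is x ↦ x^33, because 17·33 = 561 = 14·40 + 1 ≡ 1 (mod 40) and x^{40} = 1 for x ≠ 0 (Fermat). So ψ⁻¹(7) = 7^33 mod 41.
Repeated squaring mod 41: 7^1 ≡ 7, 7^2 ≡ 7² = 49 ≡ 8, 7^4 ≡ 8² = 64 ≡ 23, 7^8 ≡ 23² = 529 ≡ 37, 7^16 ≡ 37² = 1369 ≡ 16, 7^32 ≡ 16² = 256 ≡ 10. Since 33 = 32 + 1, 7^33 ≡ 10·7: 10·7 = 70 ≡ 29. So 7^33 ≡ 29 (mod 41).
Hence ψ⁻¹(7) = 29.

29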